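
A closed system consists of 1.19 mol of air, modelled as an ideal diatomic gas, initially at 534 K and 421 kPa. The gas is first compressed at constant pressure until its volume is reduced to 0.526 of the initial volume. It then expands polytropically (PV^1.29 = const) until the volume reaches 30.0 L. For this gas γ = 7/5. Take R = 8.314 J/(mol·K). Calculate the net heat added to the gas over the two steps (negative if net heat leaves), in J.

V₁ = nRT₁/P₁ = 1.19×8.314×534/421 = 12.5 L.
Step 1 — Isobaric: P stays 421 kPa; V/T = const ⇒ T₂ = 281 K, V₂ = 6.60 L.
W = PΔV = 421×(6.60−12.5) kPa·L = -2500 J.
ΔU = nCvΔT = 1.19×20.8×(281−534) = -6260 J.
Q = ΔU + W = nCpΔT = -8760 J.
State after step 1: P = 421 kPa, V = 6.60 L, T = 281 K.
Step 2 — Polytropic n=1.29: T₂ = T₁(V₁/V₂)^(n−1) = 281×(0.220)^0.29 = 181 K; P₂ = P₁(V₁/V₂)^n = 59.7 kPa.
W = (P₁V₁−P₂V₂)/(n−1) = (421×6.60−59.7×30.0)/0.29 = 3410 J.
ΔU = nCvΔT = 1.19×20.8×(181−281) = -2470 J.
Q = ΔU + W = 936 J.
Net over both steps: W = 901 J, Q = -7830 J, ΔU = -8730 J.

-7830 J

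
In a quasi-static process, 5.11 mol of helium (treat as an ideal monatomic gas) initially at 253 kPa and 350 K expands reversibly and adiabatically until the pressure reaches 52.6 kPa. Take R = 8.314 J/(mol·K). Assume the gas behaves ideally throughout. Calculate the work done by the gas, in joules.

V₁ = nRT₁/P₁ = 5.11×8.314×350/253 = 58.8 L.
Adiabatic: T₂/T₁ = (P₂/P₁)^((γ−1)/γ) ⇒ T₂ = 350×(0.208)^0.400 = 187 K; V₂ = 151 L.
ΔU = nCvΔT = 5.11×12.5×(187−350) = -10400 J.
Q = 0 for an adiabatic process, so W = −ΔU = 10400 J.

10400 J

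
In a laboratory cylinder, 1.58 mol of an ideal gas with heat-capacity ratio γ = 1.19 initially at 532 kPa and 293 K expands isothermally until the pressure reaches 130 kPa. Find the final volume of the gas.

V₁ = nRT₁/P₁ = 1.58×8.314×293/532 = 7.23 L.
Isothermal: T stays 293 K; PV = const ⇒ V₂ = 29.6 L, P₂ = 130 kPa.

29.6 L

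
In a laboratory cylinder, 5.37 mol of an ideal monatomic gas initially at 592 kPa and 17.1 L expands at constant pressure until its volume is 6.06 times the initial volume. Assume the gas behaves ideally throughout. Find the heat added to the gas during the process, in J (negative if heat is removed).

128000 J

T₁ = P₁V₁/(nR) = 592×17.1/(5.37×8.314) = 227 K.
Isobaric: P stays 592 kPa; V/T = const ⇒ T₂ = 1370 K, V₂ = 104 L.
W = PΔV = 592×(104−17.1) kPa·L = 51200 J.
ΔU = nCvΔT = 5.37×12.5×(1370−227) = 76800 J.
Q = ΔU + W = nCpΔT = 128000 J.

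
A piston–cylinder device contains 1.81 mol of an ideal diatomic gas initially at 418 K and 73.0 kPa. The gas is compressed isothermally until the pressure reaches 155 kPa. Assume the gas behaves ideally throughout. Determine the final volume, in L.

V₁ = nRT₁/P₁ = 1.81×8.314×418/73.0 = 86.2 L.
Isothermal: T stays 418 K; PV = const ⇒ V₂ = 40.6 L, P₂ = 155 kPa.

40.6 L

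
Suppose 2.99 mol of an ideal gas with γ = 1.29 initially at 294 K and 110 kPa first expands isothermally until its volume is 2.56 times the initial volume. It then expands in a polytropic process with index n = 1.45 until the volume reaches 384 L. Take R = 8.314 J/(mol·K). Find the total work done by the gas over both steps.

V₁ = nRT₁/P₁ = 2.99×8.314×294/110 = 66.4 L.
Step 1 — Isothermal: T stays 294 K; PV = const ⇒ V₂ = 170 L, P₂ = 43.0 kPa.
ΔU = 0 (ideal gas, T constant).
W = nRT ln(V₂/V₁) = 2.99×8.314×294×ln(2.56) = 6870 J.
Q = ΔU + W = 6870 J.
State after step 1: P = 43.0 kPa, V = 170 L, T = 294 K.
Step 2 — Polytropic n=1.45: T₂ = T₁(V₁/V₂)^(n−1) = 294×(0.443)^0.45 = 204 K; P₂ = P₁(V₁/V₂)^n = 13.2 kPa.
W = (P₁V₁−P₂V₂)/(n−1) = (43.0×170−13.2×384)/0.45 = 4980 J.
ΔU = nCvΔT = 2.99×28.7×(204−294) = -7730 J.
Q = ΔU + W = -2750 J.
Net over both steps: W = 11900 J, Q = 4120 J, ΔU = -7730 J.

11900 J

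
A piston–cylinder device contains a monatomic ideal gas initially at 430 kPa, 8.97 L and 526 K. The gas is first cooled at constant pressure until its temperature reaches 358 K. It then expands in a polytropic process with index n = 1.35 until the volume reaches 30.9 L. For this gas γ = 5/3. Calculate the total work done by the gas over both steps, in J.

n = P₁V₁/(RT₁) = 430×8.97/(8.314×526) = 0.882 mol.
Step 1 — Isobaric: P stays 430 kPa; V/T = const ⇒ T₂ = 358 K, V₂ = 6.11 L.
W = PΔV = 430×(6.11−8.97) kPa·L = -1230 J.
ΔU = nCvΔT = 0.882×12.5×(358−526) = -1850 J.
Q = ΔU + W = nCpΔT = -3080 J.
State after step 1: P = 430 kPa, V = 6.11 L, T = 358 K.
Step 2 — Polytropic n=1.35: T₂ = T₁(V₁/V₂)^(n−1) = 358×(0.198)^0.35 = 203 K; P₂ = P₁(V₁/V₂)^n = 48.2 kPa.
W = (P₁V₁−P₂V₂)/(n−1) = (430×6.11−48.2×30.9)/0.35 = 3250 J.
ΔU = nCvΔT = 0.882×12.5×(203−358) = -1710 J.
Q = ΔU + W = 1540 J.
Net over both steps: W = 2020 J, Q = -1540 J, ΔU = -3550 J.

2020 J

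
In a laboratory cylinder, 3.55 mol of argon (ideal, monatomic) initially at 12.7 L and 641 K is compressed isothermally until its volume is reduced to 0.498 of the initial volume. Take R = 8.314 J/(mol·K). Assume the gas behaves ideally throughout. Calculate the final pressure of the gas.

2990 kPa

P₁ = nRT₁/V₁ = 3.55×8.314×641/12.7 = 1490 kPa.
Isothermal: T stays 641 K; PV = const ⇒ V₂ = 6.32 L, P₂ = 2990 kPa.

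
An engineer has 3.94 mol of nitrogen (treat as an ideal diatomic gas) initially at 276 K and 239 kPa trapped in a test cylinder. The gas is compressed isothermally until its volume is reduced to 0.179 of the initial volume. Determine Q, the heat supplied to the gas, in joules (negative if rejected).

-15600 J

V₁ = nRT₁/P₁ = 3.94×8.314×276/239 = 37.8 L.
Isothermal: T stays 276 K; PV = const ⇒ V₂ = 6.77 L, P₂ = 1340 kPa.
ΔU = 0 (ideal gas, T constant).
W = nRT ln(V₂/V₁) = 3.94×8.314×276×ln(0.179) = -15600 J.
Q = ΔU + W = -15600 J.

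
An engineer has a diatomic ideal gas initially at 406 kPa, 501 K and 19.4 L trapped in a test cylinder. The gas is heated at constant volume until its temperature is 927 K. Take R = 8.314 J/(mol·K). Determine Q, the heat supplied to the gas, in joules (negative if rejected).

n = P₁V₁/(RT₁) = 406×19.4/(8.314×501) = 1.89 mol.
Isochoric: V stays 19.4 L; P/T = const ⇒ T₂ = 927 K, P₂ = 751 kPa.
W = 0 (no volume change).
ΔU = nCvΔT = 1.89×20.8×(927−501) = 16700 J.
Q = ΔU = 16700 J.

16700 J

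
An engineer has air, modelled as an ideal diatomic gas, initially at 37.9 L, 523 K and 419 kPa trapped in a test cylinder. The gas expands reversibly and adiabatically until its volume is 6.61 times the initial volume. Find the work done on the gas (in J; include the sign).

-21000 J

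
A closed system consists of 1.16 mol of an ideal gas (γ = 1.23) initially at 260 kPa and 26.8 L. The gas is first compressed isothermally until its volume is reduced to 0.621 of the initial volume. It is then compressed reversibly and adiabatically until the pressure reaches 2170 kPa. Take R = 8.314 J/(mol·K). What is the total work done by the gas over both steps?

-14200 J

T₁ = P₁V₁/(nR) = 260×26.8/(1.16×8.314) = 723 K.
Step 1 — Isothermal: T stays 723 K; PV = const ⇒ V₂ = 16.6 L, P₂ = 419 kPa.
ΔU = 0 (ideal gas, T constant).
W = nRT ln(V₂/V₁) = 1.16×8.314×723×ln(0.621) = -3320 J.
Q = ΔU + W = -3320 J.
State after step 1: P = 419 kPa, V = 16.6 L, T = 723 K.
Step 2 — Adiabatic: T₂/T₁ = (P₂/P₁)^((γ−1)/γ) ⇒ T₂ = 723×(5.18)^0.187 = 983 K; V₂ = 4.37 L.
ΔU = nCvΔT = 1.16×36.1×(983−723) = 10900 J.
Q = 0 for an adiabatic process, so W = −ΔU = -10900 J.
Net over both steps: W = -14200 J, Q = -3320 J, ΔU = 10900 J.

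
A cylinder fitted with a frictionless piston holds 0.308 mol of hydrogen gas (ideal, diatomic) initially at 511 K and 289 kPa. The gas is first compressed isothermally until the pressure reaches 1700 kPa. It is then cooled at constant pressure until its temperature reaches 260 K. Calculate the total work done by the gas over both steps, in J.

-2960 J

V₁ = nRT₁/P₁ = 0.308×8.314×511/289 = 4.53 L.
Step 1 — Isothermal: T stays 511 K; PV = const ⇒ V₂ = 0.770 L, P₂ = 1700 kPa.
ΔU = 0 (ideal gas, T constant).
W = nRT ln(V₂/V₁) = 0.308×8.314×511×ln(0.170) = -2320 J.
Q = ΔU + W = -2320 J.
State after step 1: P = 1700 kPa, V = 0.770 L, T = 511 K.
Step 2 — Isobaric: P stays 1700 kPa; V/T = const ⇒ T₂ = 260 K, V₂ = 0.392 L.
W = PΔV = 1700×(0.392−0.770) kPa·L = -643 J.
ΔU = nCvΔT = 0.308×20.8×(260−511) = -1610 J.
Q = ΔU + W = nCpΔT = -2250 J.
Net over both steps: W = -2960 J, Q = -4570 J, ΔU = -1610 J.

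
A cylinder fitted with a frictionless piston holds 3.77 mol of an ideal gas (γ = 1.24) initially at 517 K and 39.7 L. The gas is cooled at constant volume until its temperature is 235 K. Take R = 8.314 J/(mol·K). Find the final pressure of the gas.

P₁ = nRT₁/V₁ = 3.77×8.314×517/39.7 = 408 kPa.
Isochoric: V stays 39.7 L; P/T = const ⇒ T₂ = 235 K, P₂ = 186 kPa.

186 kPa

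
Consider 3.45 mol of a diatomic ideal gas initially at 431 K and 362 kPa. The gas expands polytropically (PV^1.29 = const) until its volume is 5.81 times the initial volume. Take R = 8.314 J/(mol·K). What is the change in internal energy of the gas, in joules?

-12400 J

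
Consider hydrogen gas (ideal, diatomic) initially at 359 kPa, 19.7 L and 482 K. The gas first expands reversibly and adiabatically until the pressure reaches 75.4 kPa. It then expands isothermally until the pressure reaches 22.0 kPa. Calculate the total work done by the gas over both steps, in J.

n = P₁V₁/(RT₁) = 359×19.7/(8.314×482) = 1.76 mol.
Step 1 — Adiabatic: T₂/T₁ = (P₂/P₁)^((γ−1)/γ) ⇒ T₂ = 482×(0.210)^0.286 = 309 K; V₂ = 60.1 L.
ΔU = nCvΔT = 1.76×20.8×(309−482) = -6360 J.
Q = 0 for an adiabatic process, so W = −ΔU = 6360 J.
State after step 1: P = 75.4 kPa, V = 60.1 L, T = 309 K.
Step 2 — Isothermal: T stays 309 K; PV = const ⇒ V₂ = 206 L, P₂ = 22.0 kPa.
ΔU = 0 (ideal gas, T constant).
W = nRT ln(V₂/V₁) = 1.76×8.314×309×ln(3.43) = 5580 J.
Q = ΔU + W = 5580 J.
Net over both steps: W = 11900 J, Q = 5580 J, ΔU = -6360 J.

11900 J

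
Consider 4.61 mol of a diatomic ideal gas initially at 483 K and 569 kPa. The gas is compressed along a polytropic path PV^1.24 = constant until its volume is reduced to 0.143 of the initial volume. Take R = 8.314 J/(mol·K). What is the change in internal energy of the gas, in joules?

V₁ = nRT₁/P₁ = 4.61×8.314×483/569 = 32.5 L.
Polytropic n=1.24: T₂ = T₁(V₁/V₂)^(n−1) = 483×(6.99)^0.24 = 770 K; P₂ = P₁(V₁/V₂)^n = 6350 kPa.
For an ideal gas ΔU = nCvΔT with Cv = (5/2)R = 20.8 J/(mol·K).
ΔU = 4.61×20.8×(770−483) = 27500 J.

27500 J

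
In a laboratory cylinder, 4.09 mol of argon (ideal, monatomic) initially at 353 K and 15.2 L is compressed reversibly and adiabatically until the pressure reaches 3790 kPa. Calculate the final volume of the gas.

5.93 L

P₁ = nRT₁/V₁ = 4.09×8.314×353/15.2 = 790 kPa.
Adiabatic: T₂/T₁ = (P₂/P₁)^((γ−1)/γ) ⇒ T₂ = 353×(4.80)^0.400 = 661 K; V₂ = 5.93 L.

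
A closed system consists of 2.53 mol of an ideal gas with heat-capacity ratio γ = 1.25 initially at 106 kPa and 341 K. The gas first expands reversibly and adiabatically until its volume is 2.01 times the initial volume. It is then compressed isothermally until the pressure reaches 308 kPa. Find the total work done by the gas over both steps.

-7090 J

V₁ = nRT₁/P₁ = 2.53×8.314×341/106 = 67.7 L.
Step 1 — Adiabatic: TV^(γ−1) = const ⇒ T₂ = 341×(0.498)^0.250 = 286 K; PV^γ = const ⇒ P₂ = 44.3 kPa.
ΔU = nCvΔT = 2.53×33.3×(286−341) = -4590 J.
Q = 0 for an adiabatic process, so W = −ΔU = 4590 J.
State after step 1: P = 44.3 kPa, V = 136 L, T = 286 K.
Step 2 — Isothermal: T stays 286 K; PV = const ⇒ V₂ = 19.6 L, P₂ = 308 kPa.
ΔU = 0 (ideal gas, T constant).
W = nRT ln(V₂/V₁) = 2.53×8.314×286×ln(0.144) = -11700 J.
Q = ΔU + W = -11700 J.
Net over both steps: W = -7090 J, Q = -11700 J, ΔU = -4590 J.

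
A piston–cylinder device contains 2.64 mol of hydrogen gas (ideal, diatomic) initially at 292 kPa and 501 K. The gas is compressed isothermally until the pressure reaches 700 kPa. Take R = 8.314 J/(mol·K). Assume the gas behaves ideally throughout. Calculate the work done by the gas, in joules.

-9610 J

V₁ = nRT₁/P₁ = 2.64×8.314×501/292 = 37.7 L.
Isothermal: T stays 501 K; PV = const ⇒ V₂ = 15.7 L, P₂ = 700 kPa.
W = nRT ln(V₂/V₁) = 2.64×8.314×501×ln(0.417) = -9610 J.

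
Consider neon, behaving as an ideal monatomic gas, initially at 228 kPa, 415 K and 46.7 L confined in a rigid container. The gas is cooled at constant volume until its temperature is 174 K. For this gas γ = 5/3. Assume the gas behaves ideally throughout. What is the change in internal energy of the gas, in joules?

-9270 J

n = P₁V₁/(RT₁) = 228×46.7/(8.314×415) = 3.09 mol.
Isochoric: V stays 46.7 L; P/T = const ⇒ T₂ = 174 K, P₂ = 95.6 kPa.
For an ideal gas ΔU = nCvΔT with Cv = (3/2)R = 12.5 J/(mol·K).
ΔU = 3.09×12.5×(174−415) = -9270 J.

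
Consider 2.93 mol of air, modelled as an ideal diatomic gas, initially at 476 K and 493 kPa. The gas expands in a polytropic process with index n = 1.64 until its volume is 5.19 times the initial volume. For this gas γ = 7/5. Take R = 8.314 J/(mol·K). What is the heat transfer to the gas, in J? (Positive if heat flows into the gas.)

-7080 J

V₁ = nRT₁/P₁ = 2.93×8.314×476/493 = 23.5 L.
Polytropic n=1.64: T₂ = T₁(V₁/V₂)^(n−1) = 476×(0.193)^0.64 = 166 K; P₂ = P₁(V₁/V₂)^n = 33.1 kPa.
W = (P₁V₁−P₂V₂)/(n−1) = (493×23.5−33.1×122)/0.64 = 11800 J.
ΔU = nCvΔT = 2.93×20.8×(166−476) = -18900 J.
Q = ΔU + W = -7080 J.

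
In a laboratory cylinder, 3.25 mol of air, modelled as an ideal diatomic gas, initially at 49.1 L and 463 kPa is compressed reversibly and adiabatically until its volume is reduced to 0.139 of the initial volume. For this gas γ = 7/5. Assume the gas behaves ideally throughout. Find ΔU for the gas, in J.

T₁ = P₁V₁/(nR) = 463×49.1/(3.25×8.314) = 841 K.
Adiabatic: TV^(γ−1) = const ⇒ T₂ = 841×(7.19)^0.400 = 1850 K; PV^γ = const ⇒ P₂ = 7330 kPa.
For an ideal gas ΔU = nCvΔT with Cv = (5/2)R = 20.8 J/(mol·K).
ΔU = 3.25×20.8×(1850−841) = 68300 J.

68300 J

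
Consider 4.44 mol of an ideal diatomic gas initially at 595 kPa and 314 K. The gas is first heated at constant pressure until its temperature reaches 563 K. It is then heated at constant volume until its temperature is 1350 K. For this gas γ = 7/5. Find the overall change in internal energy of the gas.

95600 J

V₁ = nRT₁/P₁ = 4.44×8.314×314/595 = 19.5 L.
Step 1 — Isobaric: P stays 595 kPa; V/T = const ⇒ T₂ = 563 K, V₂ = 34.9 L.
W = PΔV = 595×(34.9−19.5) kPa·L = 9190 J.
ΔU = nCvΔT = 4.44×20.8×(563−314) = 23000 J.
Q = ΔU + W = nCpΔT = 32200 J.
State after step 1: P = 595 kPa, V = 34.9 L, T = 563 K.
Step 2 — Isochoric: V stays 34.9 L; P/T = const ⇒ T₂ = 1350 K, P₂ = 1430 kPa.
W = 0 (no volume change).
ΔU = nCvΔT = 4.44×20.8×(1350−563) = 72600 J.
Q = ΔU = 72600 J.
Net over both steps: W = 9190 J, Q = 105000 J, ΔU = 95600 J.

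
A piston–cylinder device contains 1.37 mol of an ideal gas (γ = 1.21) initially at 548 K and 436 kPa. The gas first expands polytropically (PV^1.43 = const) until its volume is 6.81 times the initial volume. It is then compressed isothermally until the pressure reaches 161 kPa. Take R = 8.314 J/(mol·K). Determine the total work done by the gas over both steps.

3370 J

V₁ = nRT₁/P₁ = 1.37×8.314×548/436 = 14.3 L.
Step 1 — Polytropic n=1.43: T₂ = T₁(V₁/V₂)^(n−1) = 548×(0.147)^0.43 = 240 K; P₂ = P₁(V₁/V₂)^n = 28.1 kPa.
W = (P₁V₁−P₂V₂)/(n−1) = (436×14.3−28.1×97.5)/0.43 = 8150 J.
ΔU = nCvΔT = 1.37×39.6×(240−548) = -16700 J.
Q = ΔU + W = -8540 J.
State after step 1: P = 28.1 kPa, V = 97.5 L, T = 240 K.
Step 2 — Isothermal: T stays 240 K; PV = const ⇒ V₂ = 17.0 L, P₂ = 161 kPa.
ΔU = 0 (ideal gas, T constant).
W = nRT ln(V₂/V₁) = 1.37×8.314×240×ln(0.174) = -4780 J.
Q = ΔU + W = -4780 J.
Net over both steps: W = 3370 J, Q = -13300 J, ΔU = -16700 J.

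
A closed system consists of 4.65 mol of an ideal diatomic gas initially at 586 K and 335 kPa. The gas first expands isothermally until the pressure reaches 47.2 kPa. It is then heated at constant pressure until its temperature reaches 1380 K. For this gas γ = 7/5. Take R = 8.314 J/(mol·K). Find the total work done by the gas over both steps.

V₁ = nRT₁/P₁ = 4.65×8.314×586/335 = 67.6 L.
Step 1 — Isothermal: T stays 586 K; PV = const ⇒ V₂ = 480 L, P₂ = 47.2 kPa.
ΔU = 0 (ideal gas, T constant).
W = nRT ln(V₂/V₁) = 4.65×8.314×586×ln(7.10) = 44400 J.
Q = ΔU + W = 44400 J.
State after step 1: P = 47.2 kPa, V = 480 L, T = 586 K.
Step 2 — Isobaric: P stays 47.2 kPa; V/T = const ⇒ T₂ = 1380 K, V₂ = 1130 L.
W = PΔV = 47.2×(1130−480) kPa·L = 30700 J.
ΔU = nCvΔT = 4.65×20.8×(1380−586) = 76700 J.
Q = ΔU + W = nCpΔT = 107000 J.
Net over both steps: W = 75100 J, Q = 152000 J, ΔU = 76700 J.

75100 J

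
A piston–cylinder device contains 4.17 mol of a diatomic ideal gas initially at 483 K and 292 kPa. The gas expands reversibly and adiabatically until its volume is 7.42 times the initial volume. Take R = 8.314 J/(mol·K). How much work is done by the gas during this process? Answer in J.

V₁ = nRT₁/P₁ = 4.17×8.314×483/292 = 57.3 L.
Adiabatic: TV^(γ−1) = const ⇒ T₂ = 483×(0.135)^0.400 = 217 K; PV^γ = const ⇒ P₂ = 17.7 kPa.
ΔU = nCvΔT = 4.17×20.8×(217−483) = -23100 J.
Q = 0 for an adiabatic process, so W = −ΔU = 23100 J.

23100 J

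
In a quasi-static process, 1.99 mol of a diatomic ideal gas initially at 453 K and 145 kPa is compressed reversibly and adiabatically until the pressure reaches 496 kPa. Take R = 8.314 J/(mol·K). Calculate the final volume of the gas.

V₁ = nRT₁/P₁ = 1.99×8.314×453/145 = 51.7 L.
Adiabatic: T₂/T₁ = (P₂/P₁)^((γ−1)/γ) ⇒ T₂ = 453×(3.42)^0.286 = 644 K; V₂ = 21.5 L.

21.5 L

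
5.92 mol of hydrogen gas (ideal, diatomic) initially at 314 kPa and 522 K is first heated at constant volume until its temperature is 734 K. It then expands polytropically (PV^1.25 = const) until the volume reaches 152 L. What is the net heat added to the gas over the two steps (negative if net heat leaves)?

33900 J

V₁ = nRT₁/P₁ = 5.92×8.314×522/314 = 81.8 L.
Step 1 — Isochoric: V stays 81.8 L; P/T = const ⇒ T₂ = 734 K, P₂ = 442 kPa.
W = 0 (no volume change).
ΔU = nCvΔT = 5.92×20.8×(734−522) = 26100 J.
Q = ΔU = 26100 J.
State after step 1: P = 442 kPa, V = 81.8 L, T = 734 K.
Step 2 — Polytropic n=1.25: T₂ = T₁(V₁/V₂)^(n−1) = 734×(0.538)^0.25 = 629 K; P₂ = P₁(V₁/V₂)^n = 204 kPa.
W = (P₁V₁−P₂V₂)/(n−1) = (442×81.8−204×152)/0.25 = 20700 J.
ΔU = nCvΔT = 5.92×20.8×(629−734) = -13000 J.
Q = ΔU + W = 7770 J.
Net over both steps: W = 20700 J, Q = 33900 J, ΔU = 13100 J.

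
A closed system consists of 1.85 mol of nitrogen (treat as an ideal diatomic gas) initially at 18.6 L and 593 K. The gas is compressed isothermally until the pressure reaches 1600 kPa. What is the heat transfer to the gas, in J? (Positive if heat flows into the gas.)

P₁ = nRT₁/V₁ = 1.85×8.314×593/18.6 = 490 kPa.
Isothermal: T stays 593 K; PV = const ⇒ V₂ = 5.70 L, P₂ = 1600 kPa.
ΔU = 0 (ideal gas, T constant).
W = nRT ln(V₂/V₁) = 1.85×8.314×593×ln(0.306) = -10800 J.
Q = ΔU + W = -10800 J.

-10800 J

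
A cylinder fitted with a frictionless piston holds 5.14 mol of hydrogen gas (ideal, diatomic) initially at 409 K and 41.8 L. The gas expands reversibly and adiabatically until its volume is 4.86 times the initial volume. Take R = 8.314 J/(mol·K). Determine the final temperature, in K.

217 K

P₁ = nRT₁/V₁ = 5.14×8.314×409/41.8 = 418 kPa.
Adiabatic: TV^(γ−1) = const ⇒ T₂ = 409×(0.206)^0.400 = 217 K; PV^γ = const ⇒ P₂ = 45.7 kPa.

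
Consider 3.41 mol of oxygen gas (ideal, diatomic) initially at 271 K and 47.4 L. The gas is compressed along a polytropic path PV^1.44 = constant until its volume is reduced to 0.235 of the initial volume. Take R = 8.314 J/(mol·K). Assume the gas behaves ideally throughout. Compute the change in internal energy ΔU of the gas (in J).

P₁ = nRT₁/V₁ = 3.41×8.314×271/47.4 = 162 kPa.
Polytropic n=1.44: T₂ = T₁(V₁/V₂)^(n−1) = 271×(4.26)^0.44 = 513 K; P₂ = P₁(V₁/V₂)^n = 1300 kPa.
For an ideal gas ΔU = nCvΔT with Cv = (5/2)R = 20.8 J/(mol·K).
ΔU = 3.41×20.8×(513−271) = 17100 J.

17100 J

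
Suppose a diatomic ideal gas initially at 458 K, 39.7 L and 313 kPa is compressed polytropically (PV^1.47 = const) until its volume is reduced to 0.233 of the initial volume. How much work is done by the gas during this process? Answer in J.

-26000 J

n = P₁V₁/(RT₁) = 313×39.7/(8.314×458) = 3.26 mol.
Polytropic n=1.47: T₂ = T₁(V₁/V₂)^(n−1) = 458×(4.29)^0.47 = 908 K; P₂ = P₁(V₁/V₂)^n = 2660 kPa.
W = (P₁V₁−P₂V₂)/(n−1) = (313×39.7−2660×9.25)/0.47 = -26000 J.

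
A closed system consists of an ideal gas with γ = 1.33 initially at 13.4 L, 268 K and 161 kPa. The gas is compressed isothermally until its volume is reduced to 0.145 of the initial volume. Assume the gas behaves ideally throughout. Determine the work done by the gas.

-4170 J

n = P₁V₁/(RT₁) = 161×13.4/(8.314×268) = 0.968 mol.
Isothermal: T stays 268 K; PV = const ⇒ V₂ = 1.94 L, P₂ = 1110 kPa.
W = nRT ln(V₂/V₁) = 0.968×8.314×268×ln(0.145) = -4170 J.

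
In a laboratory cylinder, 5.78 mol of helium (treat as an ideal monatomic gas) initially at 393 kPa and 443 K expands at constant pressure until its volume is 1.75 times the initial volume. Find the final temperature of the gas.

775 K

V₁ = nRT₁/P₁ = 5.78×8.314×443/393 = 54.2 L.
Isobaric: P stays 393 kPa; V/T = const ⇒ T₂ = 775 K, V₂ = 94.8 L.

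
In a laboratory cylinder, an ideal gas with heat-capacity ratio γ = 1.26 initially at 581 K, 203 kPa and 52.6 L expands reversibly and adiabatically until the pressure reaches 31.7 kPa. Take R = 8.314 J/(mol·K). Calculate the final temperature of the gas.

396 K

Adiabatic: T₂/T₁ = (P₂/P₁)^((γ−1)/γ) ⇒ T₂ = 581×(0.156)^0.206 = 396 K; V₂ = 230 L.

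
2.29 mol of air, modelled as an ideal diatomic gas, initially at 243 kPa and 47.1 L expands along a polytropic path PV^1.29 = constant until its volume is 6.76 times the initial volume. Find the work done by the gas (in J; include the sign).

16800 J

T₁ = P₁V₁/(nR) = 243×47.1/(2.29×8.314) = 601 K.
Polytropic n=1.29: T₂ = T₁(V₁/V₂)^(n−1) = 601×(0.148)^0.29 = 345 K; P₂ = P₁(V₁/V₂)^n = 20.7 kPa.
W = (P₁V₁−P₂V₂)/(n−1) = (243×47.1−20.7×318)/0.29 = 16800 J.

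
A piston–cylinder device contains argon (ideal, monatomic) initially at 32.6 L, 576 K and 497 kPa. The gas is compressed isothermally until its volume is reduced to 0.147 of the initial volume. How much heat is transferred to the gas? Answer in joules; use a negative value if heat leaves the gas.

-31100 J

n = P₁V₁/(RT₁) = 497×32.6/(8.314×576) = 3.38 mol.
Isothermal: T stays 576 K; PV = const ⇒ V₂ = 4.79 L, P₂ = 3380 kPa.
ΔU = 0 (ideal gas, T constant).
W = nRT ln(V₂/V₁) = 3.38×8.314×576×ln(0.147) = -31100 J.
Q = ΔU + W = -31100 J.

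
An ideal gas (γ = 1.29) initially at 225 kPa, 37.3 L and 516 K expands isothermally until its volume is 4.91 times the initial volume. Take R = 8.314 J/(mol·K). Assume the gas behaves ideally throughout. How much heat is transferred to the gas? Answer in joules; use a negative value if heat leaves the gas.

13400 J

n = P₁V₁/(RT₁) = 225×37.3/(8.314×516) = 1.96 mol.
Isothermal: T stays 516 K; PV = const ⇒ V₂ = 183 L, P₂ = 45.8 kPa.
ΔU = 0 (ideal gas, T constant).
W = nRT ln(V₂/V₁) = 1.96×8.314×516×ln(4.91) = 13400 J.
Q = ΔU + W = 13400 J.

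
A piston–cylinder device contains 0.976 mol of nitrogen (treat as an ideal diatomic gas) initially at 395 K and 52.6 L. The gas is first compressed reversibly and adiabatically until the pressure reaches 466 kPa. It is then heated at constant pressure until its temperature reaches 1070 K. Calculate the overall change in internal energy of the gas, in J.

13700 J

P₁ = nRT₁/V₁ = 0.976×8.314×395/52.6 = 60.9 kPa.
Step 1 — Adiabatic: T₂/T₁ = (P₂/P₁)^((γ−1)/γ) ⇒ T₂ = 395×(7.65)^0.286 = 706 K; V₂ = 12.3 L.
ΔU = nCvΔT = 0.976×20.8×(706−395) = 6320 J.
Q = 0 for an adiabatic process, so W = −ΔU = -6320 J.
State after step 1: P = 466 kPa, V = 12.3 L, T = 706 K.
Step 2 — Isobaric: P stays 466 kPa; V/T = const ⇒ T₂ = 1070 K, V₂ = 18.6 L.
W = PΔV = 466×(18.6−12.3) kPa·L = 2950 J.
ΔU = nCvΔT = 0.976×20.8×(1070−706) = 7380 J.
Q = ΔU + W = nCpΔT = 10300 J.
Net over both steps: W = -3370 J, Q = 10300 J, ΔU = 13700 J.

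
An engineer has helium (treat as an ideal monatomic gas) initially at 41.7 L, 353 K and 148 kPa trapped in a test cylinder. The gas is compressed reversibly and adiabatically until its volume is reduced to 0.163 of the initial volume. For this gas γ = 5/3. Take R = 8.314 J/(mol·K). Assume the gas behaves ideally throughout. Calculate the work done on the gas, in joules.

21800 J

n = P₁V₁/(RT₁) = 148×41.7/(8.314×353) = 2.10 mol.
Adiabatic: TV^(γ−1) = const ⇒ T₂ = 353×(6.13)^0.667 = 1180 K; PV^γ = const ⇒ P₂ = 3040 kPa.
ΔU = nCvΔT = 2.10×12.5×(1180−353) = 21800 J.
Q = 0 for an adiabatic process, so W = −ΔU = -21800 J.
Work done on the gas = −W_by = 21800 J.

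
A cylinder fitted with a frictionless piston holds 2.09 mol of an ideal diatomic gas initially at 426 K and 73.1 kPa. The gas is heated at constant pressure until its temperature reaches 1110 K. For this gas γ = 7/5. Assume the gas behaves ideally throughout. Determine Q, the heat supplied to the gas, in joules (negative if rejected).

41600 J

V₁ = nRT₁/P₁ = 2.09×8.314×426/73.1 = 101 L.
Isobaric: P stays 73.1 kPa; V/T = const ⇒ T₂ = 1110 K, V₂ = 264 L.
W = PΔV = 73.1×(264−101) kPa·L = 11900 J.
ΔU = nCvΔT = 2.09×20.8×(1110−426) = 29700 J.
Q = ΔU + W = nCpΔT = 41600 J.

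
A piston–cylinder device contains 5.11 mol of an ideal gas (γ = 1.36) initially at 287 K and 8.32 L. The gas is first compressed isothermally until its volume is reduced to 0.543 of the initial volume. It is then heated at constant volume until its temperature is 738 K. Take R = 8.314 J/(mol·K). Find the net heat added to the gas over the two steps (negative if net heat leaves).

P₁ = nRT₁/V₁ = 5.11×8.314×287/8.32 = 1470 kPa.
Step 1 — Isothermal: T stays 287 K; PV = const ⇒ V₂ = 4.52 L, P₂ = 2700 kPa.
ΔU = 0 (ideal gas, T constant).
W = nRT ln(V₂/V₁) = 5.11×8.314×287×ln(0.543) = -7450 J.
Q = ΔU + W = -7450 J.
State after step 1: P = 2700 kPa, V = 4.52 L, T = 287 K.
Step 2 — Isochoric: V stays 4.52 L; P/T = const ⇒ T₂ = 738 K, P₂ = 6940 kPa.
W = 0 (no volume change).
ΔU = nCvΔT = 5.11×23.1×(738−287) = 53200 J.
Q = ΔU = 53200 J.
Net over both steps: W = -7450 J, Q = 45800 J, ΔU = 53200 J.

45800 J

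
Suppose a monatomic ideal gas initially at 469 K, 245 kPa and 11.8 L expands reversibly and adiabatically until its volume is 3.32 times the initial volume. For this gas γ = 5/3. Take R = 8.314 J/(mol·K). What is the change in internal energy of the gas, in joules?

n = P₁V₁/(RT₁) = 245×11.8/(8.314×469) = 0.741 mol.
Adiabatic: TV^(γ−1) = const ⇒ T₂ = 469×(0.301)^0.667 = 211 K; PV^γ = const ⇒ P₂ = 33.2 kPa.
For an ideal gas ΔU = nCvΔT with Cv = (3/2)R = 12.5 J/(mol·K).
ΔU = 0.741×12.5×(211−469) = -2390 J.

-2390 J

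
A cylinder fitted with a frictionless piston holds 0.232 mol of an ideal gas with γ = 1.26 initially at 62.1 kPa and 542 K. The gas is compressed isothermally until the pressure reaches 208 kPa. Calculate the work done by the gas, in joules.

-1260 J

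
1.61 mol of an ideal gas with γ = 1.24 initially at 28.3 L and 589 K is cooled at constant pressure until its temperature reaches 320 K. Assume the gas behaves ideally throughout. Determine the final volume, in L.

P₁ = nRT₁/V₁ = 1.61×8.314×589/28.3 = 279 kPa.
Isobaric: P stays 279 kPa; V/T = const ⇒ T₂ = 320 K, V₂ = 15.4 L.

15.4 L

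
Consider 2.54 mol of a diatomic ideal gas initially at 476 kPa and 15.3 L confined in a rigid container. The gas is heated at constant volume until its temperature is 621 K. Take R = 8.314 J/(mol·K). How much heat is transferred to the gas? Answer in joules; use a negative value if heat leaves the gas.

T₁ = P₁V₁/(nR) = 476×15.3/(2.54×8.314) = 345 K.
Isochoric: V stays 15.3 L; P/T = const ⇒ T₂ = 621 K, P₂ = 857 kPa.
W = 0 (no volume change).
ΔU = nCvΔT = 2.54×20.8×(621−345) = 14600 J.
Q = ΔU = 14600 J.

14600 J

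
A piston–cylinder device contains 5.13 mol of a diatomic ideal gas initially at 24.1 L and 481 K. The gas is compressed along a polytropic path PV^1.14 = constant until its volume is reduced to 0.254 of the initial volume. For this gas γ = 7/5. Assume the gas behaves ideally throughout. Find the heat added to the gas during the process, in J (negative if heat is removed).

P₁ = nRT₁/V₁ = 5.13×8.314×481/24.1 = 851 kPa.
Polytropic n=1.14: T₂ = T₁(V₁/V₂)^(n−1) = 481×(3.94)^0.14 = 583 K; P₂ = P₁(V₁/V₂)^n = 4060 kPa.
W = (P₁V₁−P₂V₂)/(n−1) = (851×24.1−4060×6.12)/0.14 = -31000 J.
ΔU = nCvΔT = 5.13×20.8×(583−481) = 10800 J.
Q = ΔU + W = -20100 J.

-20100 J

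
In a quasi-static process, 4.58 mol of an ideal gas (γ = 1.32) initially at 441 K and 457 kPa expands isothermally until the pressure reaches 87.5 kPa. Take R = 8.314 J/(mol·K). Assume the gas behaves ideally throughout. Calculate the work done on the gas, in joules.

-27800 J

V₁ = nRT₁/P₁ = 4.58×8.314×441/457 = 36.7 L.
Isothermal: T stays 441 K; PV = const ⇒ V₂ = 192 L, P₂ = 87.5 kPa.
W = nRT ln(V₂/V₁) = 4.58×8.314×441×ln(5.22) = 27800 J.
Work done on the gas = −W_by = -27800 J.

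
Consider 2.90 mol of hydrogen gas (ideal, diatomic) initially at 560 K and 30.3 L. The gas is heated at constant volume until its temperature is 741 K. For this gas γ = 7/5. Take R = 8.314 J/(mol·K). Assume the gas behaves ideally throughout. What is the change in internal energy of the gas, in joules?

P₁ = nRT₁/V₁ = 2.90×8.314×560/30.3 = 446 kPa.
Isochoric: V stays 30.3 L; P/T = const ⇒ T₂ = 741 K, P₂ = 590 kPa.
For an ideal gas ΔU = nCvΔT with Cv = (5/2)R = 20.8 J/(mol·K).
ΔU = 2.90×20.8×(741−560) = 10900 J.

10900 J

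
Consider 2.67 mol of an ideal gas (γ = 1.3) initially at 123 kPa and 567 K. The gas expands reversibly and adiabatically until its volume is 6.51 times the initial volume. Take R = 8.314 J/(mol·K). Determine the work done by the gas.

18000 J

V₁ = nRT₁/P₁ = 2.67×8.314×567/123 = 102 L.
Adiabatic: TV^(γ−1) = const ⇒ T₂ = 567×(0.154)^0.300 = 323 K; PV^γ = const ⇒ P₂ = 10.8 kPa.
ΔU = nCvΔT = 2.67×27.7×(323−567) = -18000 J.
Q = 0 for an adiabatic process, so W = −ΔU = 18000 J.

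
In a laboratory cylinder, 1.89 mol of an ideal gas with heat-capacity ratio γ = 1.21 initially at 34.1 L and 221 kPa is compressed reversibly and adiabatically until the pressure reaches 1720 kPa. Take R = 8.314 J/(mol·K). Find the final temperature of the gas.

685 K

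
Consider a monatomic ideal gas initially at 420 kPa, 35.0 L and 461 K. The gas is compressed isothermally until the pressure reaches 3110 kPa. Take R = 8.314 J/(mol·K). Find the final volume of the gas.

4.73 L

Isothermal: T stays 461 K; PV = const ⇒ V₂ = 4.73 L, P₂ = 3110 kPa.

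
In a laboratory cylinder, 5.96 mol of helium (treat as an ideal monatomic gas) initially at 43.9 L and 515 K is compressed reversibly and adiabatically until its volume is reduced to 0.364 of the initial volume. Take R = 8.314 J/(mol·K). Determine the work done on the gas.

36800 J

P₁ = nRT₁/V₁ = 5.96×8.314×515/43.9 = 581 kPa.
Adiabatic: TV^(γ−1) = const ⇒ T₂ = 515×(2.75)^0.667 = 1010 K; PV^γ = const ⇒ P₂ = 3130 kPa.
ΔU = nCvΔT = 5.96×12.5×(1010−515) = 36800 J.
Q = 0 for an adiabatic process, so W = −ΔU = -36800 J.
Work done on the gas = −W_by = 36800 J.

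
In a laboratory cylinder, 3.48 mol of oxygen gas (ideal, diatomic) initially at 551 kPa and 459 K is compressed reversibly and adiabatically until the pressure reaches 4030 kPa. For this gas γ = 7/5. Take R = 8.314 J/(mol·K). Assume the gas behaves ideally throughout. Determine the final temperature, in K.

V₁ = nRT₁/P₁ = 3.48×8.314×459/551 = 24.1 L.
Adiabatic: T₂/T₁ = (P₂/P₁)^((γ−1)/γ) ⇒ T₂ = 459×(7.31)^0.286 = 810 K; V₂ = 5.82 L.

810 K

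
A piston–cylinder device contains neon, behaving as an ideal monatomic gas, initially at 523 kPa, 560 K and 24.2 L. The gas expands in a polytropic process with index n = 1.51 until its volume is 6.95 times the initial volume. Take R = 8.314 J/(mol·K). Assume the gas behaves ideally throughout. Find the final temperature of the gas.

208 K

Polytropic n=1.51: T₂ = T₁(V₁/V₂)^(n−1) = 560×(0.144)^0.51 = 208 K; P₂ = P₁(V₁/V₂)^n = 28.0 kPa.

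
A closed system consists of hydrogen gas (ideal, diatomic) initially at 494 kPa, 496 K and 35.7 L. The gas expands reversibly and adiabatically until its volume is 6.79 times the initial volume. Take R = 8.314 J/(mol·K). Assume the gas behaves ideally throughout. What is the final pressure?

33.8 kPa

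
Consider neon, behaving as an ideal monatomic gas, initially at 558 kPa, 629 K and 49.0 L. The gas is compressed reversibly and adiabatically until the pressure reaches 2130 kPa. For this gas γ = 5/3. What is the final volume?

21.9 L

Adiabatic: T₂/T₁ = (P₂/P₁)^((γ−1)/γ) ⇒ T₂ = 629×(3.82)^0.400 = 1070 K; V₂ = 21.9 L.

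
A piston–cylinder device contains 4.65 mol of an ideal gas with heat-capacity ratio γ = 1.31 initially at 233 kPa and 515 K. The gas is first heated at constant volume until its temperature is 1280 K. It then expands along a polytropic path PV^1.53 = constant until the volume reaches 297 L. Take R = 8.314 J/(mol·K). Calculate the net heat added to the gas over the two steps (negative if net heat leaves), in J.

V₁ = nRT₁/P₁ = 4.65×8.314×515/233 = 85.5 L.
Step 1 — Isochoric: V stays 85.5 L; P/T = const ⇒ T₂ = 1280 K, P₂ = 579 kPa.
W = 0 (no volume change).
ΔU = nCvΔT = 4.65×26.8×(1280−515) = 95400 J.
Q = ΔU = 95400 J.
State after step 1: P = 579 kPa, V = 85.5 L, T = 1280 K.
Step 2 — Polytropic n=1.53: T₂ = T₁(V₁/V₂)^(n−1) = 1280×(0.288)^0.53 = 661 K; P₂ = P₁(V₁/V₂)^n = 86.1 kPa.
W = (P₁V₁−P₂V₂)/(n−1) = (579×85.5−86.1×297)/0.53 = 45100 J.
ΔU = nCvΔT = 4.65×26.8×(661−1280) = -77100 J.
Q = ΔU + W = -32000 J.
Net over both steps: W = 45100 J, Q = 63400 J, ΔU = 18300 J.

63400 J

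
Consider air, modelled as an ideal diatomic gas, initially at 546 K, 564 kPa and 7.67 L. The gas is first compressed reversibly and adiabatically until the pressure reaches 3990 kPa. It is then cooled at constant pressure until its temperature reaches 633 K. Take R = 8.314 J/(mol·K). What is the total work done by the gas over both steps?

-10600 J

n = P₁V₁/(RT₁) = 564×7.67/(8.314×546) = 0.953 mol.
Step 1 — Adiabatic: T₂/T₁ = (P₂/P₁)^((γ−1)/γ) ⇒ T₂ = 546×(7.07)^0.286 = 955 K; V₂ = 1.90 L.
ΔU = nCvΔT = 0.953×20.8×(955−546) = 8100 J.
Q = 0 for an adiabatic process, so W = −ΔU = -8100 J.
State after step 1: P = 3990 kPa, V = 1.90 L, T = 955 K.
Step 2 — Isobaric: P stays 3990 kPa; V/T = const ⇒ T₂ = 633 K, V₂ = 1.26 L.
W = PΔV = 3990×(1.26−1.90) kPa·L = -2550 J.
ΔU = nCvΔT = 0.953×20.8×(633−955) = -6380 J.
Q = ΔU + W = nCpΔT = -8930 J.
Net over both steps: W = -10600 J, Q = -8930 J, ΔU = 1720 J.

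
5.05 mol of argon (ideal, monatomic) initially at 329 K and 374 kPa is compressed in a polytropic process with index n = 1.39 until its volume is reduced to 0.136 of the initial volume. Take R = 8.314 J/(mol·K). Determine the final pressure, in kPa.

5990 kPa

V₁ = nRT₁/P₁ = 5.05×8.314×329/374 = 36.9 L.
Polytropic n=1.39: T₂ = T₁(V₁/V₂)^(n−1) = 329×(7.35)^0.39 = 716 K; P₂ = P₁(V₁/V₂)^n = 5990 kPa.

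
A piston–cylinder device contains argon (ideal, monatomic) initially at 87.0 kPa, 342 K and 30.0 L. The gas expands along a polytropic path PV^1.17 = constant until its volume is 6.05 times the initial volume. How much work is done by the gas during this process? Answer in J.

4050 J

n = P₁V₁/(RT₁) = 87.0×30.0/(8.314×342) = 0.918 mol.
Polytropic n=1.17: T₂ = T₁(V₁/V₂)^(n−1) = 342×(0.165)^0.17 = 252 K; P₂ = P₁(V₁/V₂)^n = 10.6 kPa.
W = (P₁V₁−P₂V₂)/(n−1) = (87.0×30.0−10.6×182)/0.17 = 4050 J.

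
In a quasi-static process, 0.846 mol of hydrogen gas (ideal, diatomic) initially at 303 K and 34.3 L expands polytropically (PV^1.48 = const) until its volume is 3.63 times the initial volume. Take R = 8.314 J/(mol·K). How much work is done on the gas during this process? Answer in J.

P₁ = nRT₁/V₁ = 0.846×8.314×303/34.3 = 62.1 kPa.
Polytropic n=1.48: T₂ = T₁(V₁/V₂)^(n−1) = 303×(0.275)^0.48 = 163 K; P₂ = P₁(V₁/V₂)^n = 9.22 kPa.
W = (P₁V₁−P₂V₂)/(n−1) = (62.1×34.3−9.22×125)/0.48 = 2050 J.
Work done on the gas = −W_by = -2050 J.

-2050 J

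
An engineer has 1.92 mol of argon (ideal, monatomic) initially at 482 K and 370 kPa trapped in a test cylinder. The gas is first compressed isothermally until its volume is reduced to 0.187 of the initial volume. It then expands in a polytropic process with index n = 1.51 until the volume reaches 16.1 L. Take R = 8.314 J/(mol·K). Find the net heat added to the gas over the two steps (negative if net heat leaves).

-11100 J

V₁ = nRT₁/P₁ = 1.92×8.314×482/370 = 20.8 L.
Step 1 — Isothermal: T stays 482 K; PV = const ⇒ V₂ = 3.89 L, P₂ = 1980 kPa.
ΔU = 0 (ideal gas, T constant).
W = nRT ln(V₂/V₁) = 1.92×8.314×482×ln(0.187) = -12900 J.
Q = ΔU + W = -12900 J.
State after step 1: P = 1980 kPa, V = 3.89 L, T = 482 K.
Step 2 — Polytropic n=1.51: T₂ = T₁(V₁/V₂)^(n−1) = 482×(0.242)^0.51 = 234 K; P₂ = P₁(V₁/V₂)^n = 232 kPa.
W = (P₁V₁−P₂V₂)/(n−1) = (1980×3.89−232×16.1)/0.51 = 7780 J.
ΔU = nCvΔT = 1.92×12.5×(234−482) = -5950 J.
Q = ΔU + W = 1830 J.
Net over both steps: W = -5120 J, Q = -11100 J, ΔU = -5950 J.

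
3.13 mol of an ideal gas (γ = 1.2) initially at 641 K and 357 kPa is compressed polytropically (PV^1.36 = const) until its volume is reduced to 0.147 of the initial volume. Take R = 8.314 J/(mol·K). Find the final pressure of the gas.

4840 kPa

V₁ = nRT₁/P₁ = 3.13×8.314×641/357 = 46.7 L.
Polytropic n=1.36: T₂ = T₁(V₁/V₂)^(n−1) = 641×(6.80)^0.36 = 1280 K; P₂ = P₁(V₁/V₂)^n = 4840 kPa.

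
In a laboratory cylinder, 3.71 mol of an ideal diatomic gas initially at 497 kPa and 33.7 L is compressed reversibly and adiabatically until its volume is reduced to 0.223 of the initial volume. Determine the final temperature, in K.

990 K

T₁ = P₁V₁/(nR) = 497×33.7/(3.71×8.314) = 543 K.
Adiabatic: TV^(γ−1) = const ⇒ T₂ = 543×(4.48)^0.400 = 990 K; PV^γ = const ⇒ P₂ = 4060 kPa.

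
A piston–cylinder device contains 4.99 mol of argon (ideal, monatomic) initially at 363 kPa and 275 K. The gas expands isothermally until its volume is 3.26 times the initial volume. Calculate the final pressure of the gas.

V₁ = nRT₁/P₁ = 4.99×8.314×275/363 = 31.4 L.
Isothermal: T stays 275 K; PV = const ⇒ V₂ = 102 L, P₂ = 111 kPa.

111 kPa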